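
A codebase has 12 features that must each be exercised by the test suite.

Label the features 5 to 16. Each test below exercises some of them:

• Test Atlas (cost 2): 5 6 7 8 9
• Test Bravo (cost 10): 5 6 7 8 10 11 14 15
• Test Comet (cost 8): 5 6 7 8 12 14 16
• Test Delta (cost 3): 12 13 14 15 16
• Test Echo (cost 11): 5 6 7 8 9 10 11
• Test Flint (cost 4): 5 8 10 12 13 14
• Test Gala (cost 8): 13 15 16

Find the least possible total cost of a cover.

14

Delta, Echo together cover every feature (Delta ∪ Echo = {5, 6, 7, 8, 9, 10, 11, 12, 13, 14, 15, 16}); total cost 3 + 11 = 14.
The greedy pick Atlas, Delta, Flint, Bravo costs 19; no covering selection beats 14.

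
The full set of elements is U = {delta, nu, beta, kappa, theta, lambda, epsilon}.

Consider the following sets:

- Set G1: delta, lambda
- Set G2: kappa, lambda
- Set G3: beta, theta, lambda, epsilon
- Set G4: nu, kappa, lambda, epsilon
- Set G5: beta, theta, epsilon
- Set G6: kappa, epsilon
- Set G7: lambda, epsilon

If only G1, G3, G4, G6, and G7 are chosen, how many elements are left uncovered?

0

Union of G1, G3, G4, G6, G7 = {delta, nu, beta, kappa, theta, lambda, epsilon} — that's every element, so 0 are uncovered.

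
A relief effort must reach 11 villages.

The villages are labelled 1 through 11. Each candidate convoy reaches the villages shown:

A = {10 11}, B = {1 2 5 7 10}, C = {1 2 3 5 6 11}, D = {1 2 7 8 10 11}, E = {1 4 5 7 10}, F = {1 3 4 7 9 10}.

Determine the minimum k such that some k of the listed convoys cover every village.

Take {C, D, F}. Their union is {1, 2, 3, 4, 5, 6, 7, 8, 9, 10, 11}, which is all 11 villages.
Only C contains 6, so C is forced; the remaining 5 villages need at least 2 more convoys (each remaining convoy adds at most 4) — so at least 3 convoys are needed, and 3 is optimal.

3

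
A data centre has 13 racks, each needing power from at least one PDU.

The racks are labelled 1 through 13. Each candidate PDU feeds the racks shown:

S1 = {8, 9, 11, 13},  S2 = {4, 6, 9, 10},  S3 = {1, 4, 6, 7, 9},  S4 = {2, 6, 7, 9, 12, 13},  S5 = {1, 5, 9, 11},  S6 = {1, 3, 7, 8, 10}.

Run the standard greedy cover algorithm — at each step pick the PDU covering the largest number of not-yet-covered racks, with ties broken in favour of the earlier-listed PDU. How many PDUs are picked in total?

Greedy: pick S4 (covers 6 new) → pick S6 (covers 4 new) → pick S5 (covers 2 new) → pick S2 (covers 1 new). Total picks: 4.

4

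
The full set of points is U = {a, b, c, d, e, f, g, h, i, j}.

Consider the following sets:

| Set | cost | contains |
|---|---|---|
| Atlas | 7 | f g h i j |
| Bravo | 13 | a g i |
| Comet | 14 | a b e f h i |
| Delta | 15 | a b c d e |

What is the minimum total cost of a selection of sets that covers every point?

Atlas, Delta together cover every point (Atlas ∪ Delta = {a, b, c, d, e, f, g, h, i, j}); total cost 7 + 15 = 22.
No covering selection has total cost below 22.

22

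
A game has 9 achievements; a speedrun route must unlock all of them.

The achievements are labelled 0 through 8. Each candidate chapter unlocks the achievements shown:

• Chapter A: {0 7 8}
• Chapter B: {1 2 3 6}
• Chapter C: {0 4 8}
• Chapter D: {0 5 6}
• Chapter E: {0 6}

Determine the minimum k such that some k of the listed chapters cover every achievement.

A and B and C and D together: A ∪ B ∪ C ∪ D = {0, 1, 2, 3, 4, 5, 6, 7, 8} — every achievement is covered.
No 3 of the 5 chapters cover everything (all 10 combinations miss at least one achievement), so 4 is optimal.

4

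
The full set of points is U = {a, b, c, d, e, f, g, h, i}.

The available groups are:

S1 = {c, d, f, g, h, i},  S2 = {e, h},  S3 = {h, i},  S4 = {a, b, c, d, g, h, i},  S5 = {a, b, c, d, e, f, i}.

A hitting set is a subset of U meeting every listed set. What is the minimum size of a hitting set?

2

Take T = {c, h}. Each listed group contains at least one of these, so T is a hitting set of size 2.
No single point lies in every group, so at least 2 are needed and 2 is optimal.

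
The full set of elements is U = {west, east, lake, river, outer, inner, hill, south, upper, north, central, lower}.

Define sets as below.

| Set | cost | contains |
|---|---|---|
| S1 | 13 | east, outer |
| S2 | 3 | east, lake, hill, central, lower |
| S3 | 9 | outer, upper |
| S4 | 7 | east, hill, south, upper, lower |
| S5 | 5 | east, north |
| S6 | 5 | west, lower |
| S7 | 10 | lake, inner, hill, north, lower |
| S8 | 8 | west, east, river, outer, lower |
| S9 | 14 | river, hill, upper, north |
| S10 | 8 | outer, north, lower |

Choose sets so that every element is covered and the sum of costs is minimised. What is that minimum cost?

28

S2, S4, S7, S8 together cover every element (S2 ∪ S4 ∪ S7 ∪ S8 = {west, east, lake, river, outer, inner, hill, south, upper, north, central, lower}); total cost 3 + 7 + 10 + 8 = 28.
The greedy pick S2, S8, S4, S5, S7 costs 33; no covering selection beats 28.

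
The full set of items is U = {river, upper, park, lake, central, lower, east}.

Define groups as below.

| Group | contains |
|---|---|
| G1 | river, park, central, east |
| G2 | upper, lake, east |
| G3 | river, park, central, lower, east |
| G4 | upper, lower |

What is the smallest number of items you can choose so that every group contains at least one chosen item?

2

The 2 items {lower, east} hit every group.
The groups G1, G4 are pairwise disjoint, so any hitting set needs a separate item for each — at least 2. Hence 2 is optimal.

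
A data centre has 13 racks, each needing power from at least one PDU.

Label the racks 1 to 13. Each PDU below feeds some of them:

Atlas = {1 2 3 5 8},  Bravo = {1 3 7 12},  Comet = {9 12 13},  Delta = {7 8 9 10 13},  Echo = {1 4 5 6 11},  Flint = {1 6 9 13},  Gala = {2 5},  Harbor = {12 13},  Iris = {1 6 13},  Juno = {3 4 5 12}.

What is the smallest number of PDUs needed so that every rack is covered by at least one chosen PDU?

4

Atlas and Bravo and Delta and Echo together: Atlas ∪ Bravo ∪ Delta ∪ Echo = {1, 2, 3, 4, 5, 6, 7, 8, 9, 10, 11, 12, 13} — every rack is covered.
No 3 of the 10 PDUs cover everything (all 120 combinations miss at least one rack), so 4 is optimal.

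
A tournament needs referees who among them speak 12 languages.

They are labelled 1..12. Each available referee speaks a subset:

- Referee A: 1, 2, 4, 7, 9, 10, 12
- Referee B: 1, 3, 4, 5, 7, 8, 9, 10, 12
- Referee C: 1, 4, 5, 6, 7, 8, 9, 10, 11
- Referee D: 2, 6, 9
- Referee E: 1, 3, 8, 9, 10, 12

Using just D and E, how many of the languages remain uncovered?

4

Union of D, E = {1, 2, 3, 6, 8, 9, 10, 12}.
Not covered: 4, 5, 7, 11 — 4 languages.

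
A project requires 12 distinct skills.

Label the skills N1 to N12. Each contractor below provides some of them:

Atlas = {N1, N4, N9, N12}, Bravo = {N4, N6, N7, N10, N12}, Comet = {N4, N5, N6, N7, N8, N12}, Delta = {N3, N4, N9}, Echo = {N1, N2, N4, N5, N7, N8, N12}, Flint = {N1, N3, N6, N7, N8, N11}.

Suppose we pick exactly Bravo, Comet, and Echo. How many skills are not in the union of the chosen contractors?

3

Union of Bravo, Comet, Echo = {N1, N2, N4, N5, N6, N7, N8, N10, N12}.
Not covered: N3, N9, N11 — 3 skills.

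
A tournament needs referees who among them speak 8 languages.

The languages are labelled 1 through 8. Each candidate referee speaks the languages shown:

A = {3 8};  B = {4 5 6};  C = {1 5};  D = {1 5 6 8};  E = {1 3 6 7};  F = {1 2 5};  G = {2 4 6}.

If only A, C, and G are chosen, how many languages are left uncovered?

Union of A, C, G = {1, 2, 3, 4, 5, 6, 8}.
Not covered: 7 — 1 language.

1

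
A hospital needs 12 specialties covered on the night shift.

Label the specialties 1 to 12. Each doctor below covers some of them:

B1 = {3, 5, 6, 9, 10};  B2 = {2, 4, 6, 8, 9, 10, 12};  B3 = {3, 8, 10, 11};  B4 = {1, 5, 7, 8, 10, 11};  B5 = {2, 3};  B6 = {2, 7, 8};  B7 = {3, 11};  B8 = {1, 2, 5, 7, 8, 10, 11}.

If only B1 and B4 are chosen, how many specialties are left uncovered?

3

Union of B1, B4 = {1, 3, 5, 6, 7, 8, 9, 10, 11}.
Not covered: 2, 4, 12 — 3 specialties.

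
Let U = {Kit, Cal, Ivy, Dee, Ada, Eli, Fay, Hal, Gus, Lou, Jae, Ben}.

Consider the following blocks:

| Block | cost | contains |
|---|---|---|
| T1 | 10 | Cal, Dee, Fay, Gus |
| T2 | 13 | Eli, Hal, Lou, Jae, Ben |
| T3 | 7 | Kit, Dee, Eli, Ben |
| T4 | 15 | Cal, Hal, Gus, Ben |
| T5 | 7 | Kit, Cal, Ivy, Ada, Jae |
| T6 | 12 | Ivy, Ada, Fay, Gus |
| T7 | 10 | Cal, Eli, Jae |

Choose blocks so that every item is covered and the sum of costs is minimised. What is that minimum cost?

T1, T2, T5 together cover every item (T1 ∪ T2 ∪ T5 = {Kit, Cal, Ivy, Dee, Ada, Eli, Fay, Hal, Gus, Lou, Jae, Ben}); total cost 10 + 13 + 7 = 30.
The greedy pick T5, T3, T1, T2 costs 37; no covering selection beats 30.

30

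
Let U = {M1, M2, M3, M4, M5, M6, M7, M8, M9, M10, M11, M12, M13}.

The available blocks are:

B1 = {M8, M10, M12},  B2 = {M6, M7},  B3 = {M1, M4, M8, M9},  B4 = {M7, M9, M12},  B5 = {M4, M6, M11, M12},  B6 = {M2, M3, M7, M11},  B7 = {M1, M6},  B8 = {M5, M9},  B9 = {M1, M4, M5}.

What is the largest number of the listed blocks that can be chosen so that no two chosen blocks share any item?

B1, B6, B7, B8 are pairwise disjoint (B1={M8,M10,M12}; B6={M2,M3,M7,M11}; B7={M1,M6}; B8={M5,M9}).
Every remaining block overlaps one of these, and no 5 of the listed blocks are pairwise disjoint, so 4 is the maximum.

4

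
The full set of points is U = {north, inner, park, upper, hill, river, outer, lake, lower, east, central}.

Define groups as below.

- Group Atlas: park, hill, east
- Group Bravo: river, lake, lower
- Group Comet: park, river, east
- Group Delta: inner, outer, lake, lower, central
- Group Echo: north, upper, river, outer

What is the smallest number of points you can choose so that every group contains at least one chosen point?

The 3 points {park, river, lake} hit every group.
No choice of 2 points meets every group, so 3 is the minimum.

3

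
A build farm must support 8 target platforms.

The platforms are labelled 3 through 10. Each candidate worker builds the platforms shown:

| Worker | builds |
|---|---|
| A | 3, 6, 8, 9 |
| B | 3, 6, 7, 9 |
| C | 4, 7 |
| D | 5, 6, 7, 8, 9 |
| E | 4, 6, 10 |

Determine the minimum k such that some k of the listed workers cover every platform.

Take {A, D, E}. Their union is {3, 4, 5, 6, 7, 8, 9, 10}, which is all 8 platforms.
Only D contains 5, so D is forced; the remaining 3 platforms need at least 2 more workers (each remaining worker adds at most 2) — so at least 3 workers are needed, and 3 is optimal.

3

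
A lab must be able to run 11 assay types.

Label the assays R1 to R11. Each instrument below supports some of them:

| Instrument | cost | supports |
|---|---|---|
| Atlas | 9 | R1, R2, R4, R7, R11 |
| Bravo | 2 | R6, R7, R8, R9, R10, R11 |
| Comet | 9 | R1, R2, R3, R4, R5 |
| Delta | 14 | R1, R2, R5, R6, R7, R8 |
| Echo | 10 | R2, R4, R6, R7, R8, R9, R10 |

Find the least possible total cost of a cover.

11

Bravo, Comet together cover every assay (Bravo ∪ Comet = {R1, R2, R3, R4, R5, R6, R7, R8, R9, R10, R11}); total cost 2 + 9 = 11.
No covering selection has total cost below 11.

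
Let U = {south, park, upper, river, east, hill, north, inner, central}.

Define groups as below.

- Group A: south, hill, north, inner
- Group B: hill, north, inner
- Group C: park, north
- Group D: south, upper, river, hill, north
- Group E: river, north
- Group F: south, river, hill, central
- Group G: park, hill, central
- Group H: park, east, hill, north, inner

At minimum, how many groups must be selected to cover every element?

3

Take {D, G, H}. Their union is {south, park, upper, river, east, hill, north, inner, central}, which is all 9 elements.
Only D contains upper, so D is forced; the remaining 4 elements need at least 2 more groups (each remaining group adds at most 3) — so at least 3 groups are needed, and 3 is optimal.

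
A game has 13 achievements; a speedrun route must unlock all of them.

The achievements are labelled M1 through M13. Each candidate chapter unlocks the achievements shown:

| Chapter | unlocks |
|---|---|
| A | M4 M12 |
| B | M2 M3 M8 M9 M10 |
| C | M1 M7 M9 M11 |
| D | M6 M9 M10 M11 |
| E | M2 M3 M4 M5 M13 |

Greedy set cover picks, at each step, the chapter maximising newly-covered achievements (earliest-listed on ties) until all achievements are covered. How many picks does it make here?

Greedy: pick B (covers 5 new) → pick C (covers 3 new) → pick E (covers 3 new) → pick A (covers 1 new) → pick D (covers 1 new). Total picks: 5.

5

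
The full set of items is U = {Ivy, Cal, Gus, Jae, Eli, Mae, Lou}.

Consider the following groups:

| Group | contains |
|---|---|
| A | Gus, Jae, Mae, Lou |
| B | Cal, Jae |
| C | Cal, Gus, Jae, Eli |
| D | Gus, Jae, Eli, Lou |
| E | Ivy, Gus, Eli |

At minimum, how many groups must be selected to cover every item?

3

Take {A, B, E}. Their union is {Ivy, Cal, Gus, Jae, Eli, Mae, Lou}, which is all 7 items.
Only E contains Ivy, so E is forced; the remaining 4 items need at least 2 more groups (each remaining group adds at most 3) — so at least 3 groups are needed, and 3 is optimal.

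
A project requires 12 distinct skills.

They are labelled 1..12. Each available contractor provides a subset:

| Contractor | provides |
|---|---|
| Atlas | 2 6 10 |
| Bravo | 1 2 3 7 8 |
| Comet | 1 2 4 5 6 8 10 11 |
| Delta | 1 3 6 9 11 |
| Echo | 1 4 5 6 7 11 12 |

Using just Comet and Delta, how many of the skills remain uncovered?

2

Union of Comet, Delta = {1, 2, 3, 4, 5, 6, 8, 9, 10, 11}.
Not covered: 7, 12 — 2 skills.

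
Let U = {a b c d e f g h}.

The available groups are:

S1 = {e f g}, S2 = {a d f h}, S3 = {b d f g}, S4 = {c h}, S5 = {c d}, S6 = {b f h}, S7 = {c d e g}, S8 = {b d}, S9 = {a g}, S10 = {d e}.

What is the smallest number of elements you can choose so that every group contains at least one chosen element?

3

T = {d, g, h} meets every group (each contains at least one member of T), and |T| = 3.
The groups S1, S4, S8 are pairwise disjoint, so any hitting set needs a separate element for each — at least 3. Hence 3 is optimal.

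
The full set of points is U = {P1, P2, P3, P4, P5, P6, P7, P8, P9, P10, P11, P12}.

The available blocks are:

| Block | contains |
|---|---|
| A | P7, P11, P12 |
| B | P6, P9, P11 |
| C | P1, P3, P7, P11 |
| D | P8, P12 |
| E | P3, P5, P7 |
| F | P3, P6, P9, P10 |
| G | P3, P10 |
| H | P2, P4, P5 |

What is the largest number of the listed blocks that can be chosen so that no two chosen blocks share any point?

B, D, G, H are pairwise disjoint (B={P6,P9,P11}; D={P8,P12}; G={P3,P10}; H={P2,P4,P5}).
Every remaining block overlaps one of these, and no 5 of the listed blocks are pairwise disjoint, so 4 is the maximum.

4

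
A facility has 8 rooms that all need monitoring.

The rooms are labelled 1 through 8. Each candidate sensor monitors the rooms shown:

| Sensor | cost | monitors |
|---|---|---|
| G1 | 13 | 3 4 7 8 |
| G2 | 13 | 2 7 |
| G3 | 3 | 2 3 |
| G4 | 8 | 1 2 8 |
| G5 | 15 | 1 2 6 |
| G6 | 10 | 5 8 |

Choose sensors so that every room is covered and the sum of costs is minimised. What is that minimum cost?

G1, G5, G6 together cover every room (G1 ∪ G5 ∪ G6 = {1, 2, 3, 4, 5, 6, 7, 8}); total cost 13 + 15 + 10 = 38.
The greedy pick G3, G4, G1, G6, G5 costs 49; no covering selection beats 38.

38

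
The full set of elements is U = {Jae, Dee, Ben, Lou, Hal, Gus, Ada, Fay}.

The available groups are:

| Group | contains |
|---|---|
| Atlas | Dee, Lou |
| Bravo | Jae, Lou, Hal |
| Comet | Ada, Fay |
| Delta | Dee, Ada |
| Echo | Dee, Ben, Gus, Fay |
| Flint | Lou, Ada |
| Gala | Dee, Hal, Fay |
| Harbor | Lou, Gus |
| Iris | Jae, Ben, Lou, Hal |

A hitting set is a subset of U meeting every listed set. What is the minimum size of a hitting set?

Take H = {Dee, Lou, Fay}. Each listed group contains at least one of these, so H is a hitting set of size 3.
No choice of 2 elements meets every group, so 3 is the minimum.

3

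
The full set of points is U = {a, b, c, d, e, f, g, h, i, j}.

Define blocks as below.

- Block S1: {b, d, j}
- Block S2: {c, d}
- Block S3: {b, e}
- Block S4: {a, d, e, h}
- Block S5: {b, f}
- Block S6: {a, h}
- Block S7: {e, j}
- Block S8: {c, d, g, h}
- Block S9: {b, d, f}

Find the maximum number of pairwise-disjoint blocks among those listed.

S2, S5, S6, S7 are pairwise disjoint (S2={c,d}; S5={b,f}; S6={a,h}; S7={e,j}).
Every remaining block overlaps one of these, and no 5 of the listed blocks are pairwise disjoint, so 4 is the maximum.

4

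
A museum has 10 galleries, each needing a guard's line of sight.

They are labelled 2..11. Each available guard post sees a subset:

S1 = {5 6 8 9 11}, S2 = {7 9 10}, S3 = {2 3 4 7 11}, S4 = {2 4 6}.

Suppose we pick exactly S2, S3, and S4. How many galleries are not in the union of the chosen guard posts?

2

Union of S2, S3, S4 = {2, 3, 4, 6, 7, 9, 10, 11}.
Not covered: 5, 8 — 2 galleries.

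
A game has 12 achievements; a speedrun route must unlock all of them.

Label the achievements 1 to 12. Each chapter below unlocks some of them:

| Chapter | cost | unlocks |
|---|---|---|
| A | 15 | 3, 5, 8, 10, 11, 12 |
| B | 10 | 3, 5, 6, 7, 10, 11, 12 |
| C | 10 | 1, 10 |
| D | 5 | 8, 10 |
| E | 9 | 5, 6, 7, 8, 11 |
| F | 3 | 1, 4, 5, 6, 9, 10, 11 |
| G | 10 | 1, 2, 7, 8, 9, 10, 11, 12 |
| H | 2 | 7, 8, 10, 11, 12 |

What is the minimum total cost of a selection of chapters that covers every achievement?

B, F, G together cover every achievement (B ∪ F ∪ G = {1, 2, 3, 4, 5, 6, 7, 8, 9, 10, 11, 12}); total cost 10 + 3 + 10 = 23.
The greedy pick H, F, B, G costs 25; no covering selection beats 23.

23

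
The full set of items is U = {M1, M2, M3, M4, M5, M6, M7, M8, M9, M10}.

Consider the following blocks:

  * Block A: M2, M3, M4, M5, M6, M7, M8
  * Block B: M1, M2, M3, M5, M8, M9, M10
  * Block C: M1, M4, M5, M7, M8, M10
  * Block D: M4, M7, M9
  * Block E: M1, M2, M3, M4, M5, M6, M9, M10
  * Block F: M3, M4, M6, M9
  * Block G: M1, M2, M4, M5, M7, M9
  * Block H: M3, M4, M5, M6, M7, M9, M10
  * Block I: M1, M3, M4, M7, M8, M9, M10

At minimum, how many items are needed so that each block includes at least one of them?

T = {M4, M8} meets every block (each contains at least one member of T), and |T| = 2.
No single item lies in every block, so at least 2 are needed and 2 is optimal.

2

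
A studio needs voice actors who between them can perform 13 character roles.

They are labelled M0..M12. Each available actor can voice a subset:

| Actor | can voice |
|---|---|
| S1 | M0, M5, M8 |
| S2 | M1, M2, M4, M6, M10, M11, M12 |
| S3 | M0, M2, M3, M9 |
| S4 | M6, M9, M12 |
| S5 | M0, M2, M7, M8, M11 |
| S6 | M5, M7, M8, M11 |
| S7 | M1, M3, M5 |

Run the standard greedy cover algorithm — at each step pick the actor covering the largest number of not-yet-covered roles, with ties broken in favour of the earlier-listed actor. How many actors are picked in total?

Greedy: pick S2 (covers 7 new) → pick S1 (covers 3 new) → pick S3 (covers 2 new) → pick S5 (covers 1 new). Total picks: 4.
(The true minimum cover uses only 3 actors, so greedy is not optimal here.)

4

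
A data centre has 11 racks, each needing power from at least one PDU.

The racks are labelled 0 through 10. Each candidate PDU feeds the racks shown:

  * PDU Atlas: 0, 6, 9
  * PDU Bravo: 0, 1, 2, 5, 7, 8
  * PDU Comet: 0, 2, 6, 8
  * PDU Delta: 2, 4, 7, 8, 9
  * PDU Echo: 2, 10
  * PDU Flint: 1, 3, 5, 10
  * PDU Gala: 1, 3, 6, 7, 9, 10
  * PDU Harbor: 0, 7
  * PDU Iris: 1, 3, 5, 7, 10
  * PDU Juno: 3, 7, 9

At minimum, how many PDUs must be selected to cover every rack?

Comet and Delta and Flint together: Comet ∪ Delta ∪ Flint = {0, 1, 2, 3, 4, 5, 6, 7, 8, 9, 10} — every rack is covered.
Only Delta contains 4, so Delta is forced; the remaining 6 racks need at least 2 more PDUs (each remaining PDU adds at most 4) — so at least 3 PDUs are needed, and 3 is optimal.

3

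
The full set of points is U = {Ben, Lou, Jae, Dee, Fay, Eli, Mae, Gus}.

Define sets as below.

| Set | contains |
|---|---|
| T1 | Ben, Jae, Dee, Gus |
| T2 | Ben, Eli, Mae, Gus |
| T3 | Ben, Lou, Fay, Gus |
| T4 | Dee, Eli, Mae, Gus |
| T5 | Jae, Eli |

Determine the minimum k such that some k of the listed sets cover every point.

T3 and T4 and T5 together: T3 ∪ T4 ∪ T5 = {Ben, Lou, Jae, Dee, Fay, Eli, Mae, Gus} — every point is covered.
Only T3 contains Lou, so T3 is forced; the remaining 4 points need at least 2 more sets (each remaining set adds at most 3) — so at least 3 sets are needed, and 3 is optimal.

3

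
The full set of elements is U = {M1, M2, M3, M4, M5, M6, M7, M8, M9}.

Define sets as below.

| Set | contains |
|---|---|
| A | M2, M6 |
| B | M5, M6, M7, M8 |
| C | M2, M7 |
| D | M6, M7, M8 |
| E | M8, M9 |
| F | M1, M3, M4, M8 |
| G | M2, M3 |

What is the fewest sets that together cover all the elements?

4

A, B, E, and F cover everything between them: the union {M1, M2, M3, M4, M5, M6, M7, M8, M9} is all of U.
Only E contains M9, so E is forced; the remaining 7 elements need at least 3 more sets (each remaining set adds at most 3) — so at least 4 sets are needed, and 4 is optimal.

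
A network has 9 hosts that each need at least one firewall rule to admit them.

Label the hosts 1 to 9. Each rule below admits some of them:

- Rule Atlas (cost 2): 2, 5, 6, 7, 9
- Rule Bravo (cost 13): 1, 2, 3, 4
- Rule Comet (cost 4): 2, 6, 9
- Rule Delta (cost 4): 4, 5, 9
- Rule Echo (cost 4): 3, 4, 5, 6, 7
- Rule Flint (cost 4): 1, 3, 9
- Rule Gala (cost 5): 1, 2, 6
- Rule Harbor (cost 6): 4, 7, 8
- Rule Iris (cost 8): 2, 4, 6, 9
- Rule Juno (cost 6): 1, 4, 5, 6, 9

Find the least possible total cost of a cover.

Atlas, Flint, Harbor together cover every host (Atlas ∪ Flint ∪ Harbor = {1, 2, 3, 4, 5, 6, 7, 8, 9}); total cost 2 + 4 + 6 = 12.
The greedy pick Atlas, Echo, Flint, Harbor costs 16; no covering selection beats 12.

12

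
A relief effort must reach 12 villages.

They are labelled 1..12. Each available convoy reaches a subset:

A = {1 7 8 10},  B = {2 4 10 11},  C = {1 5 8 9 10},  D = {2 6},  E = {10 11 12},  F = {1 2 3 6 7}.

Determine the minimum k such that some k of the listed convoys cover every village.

B and C and E and F together: B ∪ C ∪ E ∪ F = {1, 2, 3, 4, 5, 6, 7, 8, 9, 10, 11, 12} — every village is covered.
No 3 of the 6 convoys cover everything (all 20 combinations miss at least one village), so 4 is optimal.

4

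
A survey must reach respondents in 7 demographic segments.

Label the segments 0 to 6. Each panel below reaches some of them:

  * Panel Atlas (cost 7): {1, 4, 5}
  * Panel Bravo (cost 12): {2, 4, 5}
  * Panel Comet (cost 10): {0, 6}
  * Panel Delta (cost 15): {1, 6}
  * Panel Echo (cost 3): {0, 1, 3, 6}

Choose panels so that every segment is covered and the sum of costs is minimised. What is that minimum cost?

Bravo, Echo together cover every segment (Bravo ∪ Echo = {0, 1, 2, 3, 4, 5, 6}); total cost 12 + 3 = 15.
The greedy pick Echo, Atlas, Bravo costs 22; no covering selection beats 15.

15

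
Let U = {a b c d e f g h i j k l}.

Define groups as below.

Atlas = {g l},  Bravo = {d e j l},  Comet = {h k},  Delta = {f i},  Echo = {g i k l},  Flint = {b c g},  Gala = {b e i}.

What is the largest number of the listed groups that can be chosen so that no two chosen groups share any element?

Bravo, Comet, Delta, Flint are pairwise disjoint (Bravo={d,e,j,l}; Comet={h,k}; Delta={f,i}; Flint={b,c,g}).
Every remaining group overlaps one of these, and no 5 of the listed groups are pairwise disjoint, so 4 is the maximum.

4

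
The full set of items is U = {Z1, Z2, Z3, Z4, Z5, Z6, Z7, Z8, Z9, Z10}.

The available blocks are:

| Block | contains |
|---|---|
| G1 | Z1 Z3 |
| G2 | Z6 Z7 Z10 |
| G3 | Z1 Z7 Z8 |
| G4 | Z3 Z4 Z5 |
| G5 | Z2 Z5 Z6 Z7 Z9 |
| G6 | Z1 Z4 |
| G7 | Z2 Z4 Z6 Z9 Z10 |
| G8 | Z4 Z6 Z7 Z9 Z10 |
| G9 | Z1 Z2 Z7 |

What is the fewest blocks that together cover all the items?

Take {G3, G4, G7}. Their union is {Z1, Z2, Z3, Z4, Z5, Z6, Z7, Z8, Z9, Z10}, which is all 10 items.
Only G3 contains Z8, so G3 is forced; the remaining 7 items need at least 2 more blocks (each remaining block adds at most 5) — so at least 3 blocks are needed, and 3 is optimal.

3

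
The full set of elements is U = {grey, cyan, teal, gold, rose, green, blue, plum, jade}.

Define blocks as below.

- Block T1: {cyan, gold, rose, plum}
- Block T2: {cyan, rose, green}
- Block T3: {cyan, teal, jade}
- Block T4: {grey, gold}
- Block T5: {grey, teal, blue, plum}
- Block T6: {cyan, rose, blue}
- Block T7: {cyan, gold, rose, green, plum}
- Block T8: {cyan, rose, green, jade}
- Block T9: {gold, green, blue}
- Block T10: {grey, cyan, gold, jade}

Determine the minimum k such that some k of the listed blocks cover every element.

3

T5 and T8 and T9 together: T5 ∪ T8 ∪ T9 = {grey, cyan, teal, gold, rose, green, blue, plum, jade} — every element is covered.
No 2 of the 10 blocks cover everything (all 45 combinations miss at least one element), so 3 is optimal.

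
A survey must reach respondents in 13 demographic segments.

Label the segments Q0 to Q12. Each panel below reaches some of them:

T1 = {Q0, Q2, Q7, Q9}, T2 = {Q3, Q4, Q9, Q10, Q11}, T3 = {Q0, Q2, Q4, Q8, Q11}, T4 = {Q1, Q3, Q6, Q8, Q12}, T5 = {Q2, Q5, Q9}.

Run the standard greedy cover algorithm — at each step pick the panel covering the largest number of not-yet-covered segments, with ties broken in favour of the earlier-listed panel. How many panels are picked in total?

4

Greedy: pick T2 (covers 5 new) → pick T4 (covers 4 new) → pick T1 (covers 3 new) → pick T5 (covers 1 new). Total picks: 4.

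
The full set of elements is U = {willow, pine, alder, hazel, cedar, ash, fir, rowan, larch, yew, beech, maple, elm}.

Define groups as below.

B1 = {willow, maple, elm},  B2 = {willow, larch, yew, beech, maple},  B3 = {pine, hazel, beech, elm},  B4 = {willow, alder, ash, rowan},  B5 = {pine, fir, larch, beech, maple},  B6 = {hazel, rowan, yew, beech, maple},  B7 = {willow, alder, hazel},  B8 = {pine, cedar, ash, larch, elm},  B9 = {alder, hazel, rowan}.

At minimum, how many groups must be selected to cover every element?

4

Take {B2, B5, B8, B9}. Their union is {willow, pine, alder, hazel, cedar, ash, fir, rowan, larch, yew, beech, maple, elm}, which is all 13 elements.
No 3 of the 9 groups cover everything (all 84 combinations miss at least one element), so 4 is optimal.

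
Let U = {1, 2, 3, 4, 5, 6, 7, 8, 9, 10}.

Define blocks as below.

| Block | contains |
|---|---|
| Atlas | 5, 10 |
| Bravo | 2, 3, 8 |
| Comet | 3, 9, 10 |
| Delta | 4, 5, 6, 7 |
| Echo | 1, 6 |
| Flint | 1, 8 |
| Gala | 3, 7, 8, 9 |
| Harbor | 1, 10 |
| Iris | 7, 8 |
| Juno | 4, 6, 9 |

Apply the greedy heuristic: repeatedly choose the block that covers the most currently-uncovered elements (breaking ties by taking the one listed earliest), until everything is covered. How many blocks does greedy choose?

4

Greedy: pick Delta (covers 4 new) → pick Bravo (covers 3 new) → pick Comet (covers 2 new) → pick Echo (covers 1 new). Total picks: 4.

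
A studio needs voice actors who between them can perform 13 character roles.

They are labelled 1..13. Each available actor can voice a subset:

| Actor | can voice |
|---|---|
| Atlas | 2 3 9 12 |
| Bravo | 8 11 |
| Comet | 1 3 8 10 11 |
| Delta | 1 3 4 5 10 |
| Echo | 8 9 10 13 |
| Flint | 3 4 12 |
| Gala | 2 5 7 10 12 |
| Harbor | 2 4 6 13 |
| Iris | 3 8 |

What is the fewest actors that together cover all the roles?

4

Atlas and Comet and Gala and Harbor together: Atlas ∪ Comet ∪ Gala ∪ Harbor = {1, 2, 3, 4, 5, 6, 7, 8, 9, 10, 11, 12, 13} — every role is covered.
No 3 of the 9 actors cover everything (all 84 combinations miss at least one role), so 4 is optimal.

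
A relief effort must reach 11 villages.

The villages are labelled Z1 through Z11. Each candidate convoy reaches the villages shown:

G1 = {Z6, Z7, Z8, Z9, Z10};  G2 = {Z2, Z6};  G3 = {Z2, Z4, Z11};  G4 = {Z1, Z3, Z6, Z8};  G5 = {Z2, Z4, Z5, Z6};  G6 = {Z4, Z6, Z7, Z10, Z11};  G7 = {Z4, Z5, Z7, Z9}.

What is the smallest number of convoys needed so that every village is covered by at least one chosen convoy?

Take {G4, G5, G6, G7}. Their union is {Z1, Z2, Z3, Z4, Z5, Z6, Z7, Z8, Z9, Z10, Z11}, which is all 11 villages.
No 3 of the 7 convoys cover everything (all 35 combinations miss at least one village), so 4 is optimal.

4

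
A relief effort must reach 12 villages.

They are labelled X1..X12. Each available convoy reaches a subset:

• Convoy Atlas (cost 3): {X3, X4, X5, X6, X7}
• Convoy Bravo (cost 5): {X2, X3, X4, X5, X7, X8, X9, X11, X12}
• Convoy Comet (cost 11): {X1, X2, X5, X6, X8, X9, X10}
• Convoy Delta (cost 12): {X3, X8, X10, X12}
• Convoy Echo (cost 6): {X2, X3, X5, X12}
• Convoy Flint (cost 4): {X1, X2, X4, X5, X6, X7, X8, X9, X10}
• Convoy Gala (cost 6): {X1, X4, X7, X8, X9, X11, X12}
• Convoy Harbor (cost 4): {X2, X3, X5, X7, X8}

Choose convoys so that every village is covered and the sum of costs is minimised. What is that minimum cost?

9

Bravo, Flint together cover every village (Bravo ∪ Flint = {X1, X2, X3, X4, X5, X6, X7, X8, X9, X10, X11, X12}); total cost 5 + 4 = 9.
No covering selection has total cost below 9.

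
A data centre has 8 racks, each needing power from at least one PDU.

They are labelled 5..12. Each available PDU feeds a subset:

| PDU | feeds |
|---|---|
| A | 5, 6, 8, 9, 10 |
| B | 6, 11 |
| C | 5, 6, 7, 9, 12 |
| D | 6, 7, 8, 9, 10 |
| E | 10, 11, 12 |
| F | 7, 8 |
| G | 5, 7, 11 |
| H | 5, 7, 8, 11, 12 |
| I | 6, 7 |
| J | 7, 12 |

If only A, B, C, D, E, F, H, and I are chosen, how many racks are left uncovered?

Union of A, B, C, D, E, F, H, I = {5, 6, 7, 8, 9, 10, 11, 12} — that's every rack, so 0 are uncovered.

0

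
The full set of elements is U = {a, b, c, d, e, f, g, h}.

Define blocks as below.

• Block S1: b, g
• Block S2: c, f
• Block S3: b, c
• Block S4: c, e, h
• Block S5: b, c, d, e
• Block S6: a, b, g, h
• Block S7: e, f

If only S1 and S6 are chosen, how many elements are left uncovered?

4

Union of S1, S6 = {a, b, g, h}.
Not covered: c, d, e, f — 4 elements.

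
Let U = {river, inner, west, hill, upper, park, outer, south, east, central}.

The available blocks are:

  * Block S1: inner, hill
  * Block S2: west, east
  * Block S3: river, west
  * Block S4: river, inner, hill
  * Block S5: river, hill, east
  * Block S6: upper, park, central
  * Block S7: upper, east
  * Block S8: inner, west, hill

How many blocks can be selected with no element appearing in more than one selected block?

S1, S2, S6 are pairwise disjoint (S1={inner,hill}; S2={west,east}; S6={upper,park,central}).
Every remaining block overlaps one of these, and no 4 of the listed blocks are pairwise disjoint, so 3 is the maximum.

3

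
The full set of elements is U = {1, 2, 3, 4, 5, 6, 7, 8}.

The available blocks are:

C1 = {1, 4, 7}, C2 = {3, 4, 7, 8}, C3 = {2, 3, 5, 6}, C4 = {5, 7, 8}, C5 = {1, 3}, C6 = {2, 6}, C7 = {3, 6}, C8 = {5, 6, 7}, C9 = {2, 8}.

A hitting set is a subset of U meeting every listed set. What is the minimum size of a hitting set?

Take H = {2, 3, 7}. Each listed block contains at least one of these, so H is a hitting set of size 3.
The blocks C4, C5, C6 are pairwise disjoint, so any hitting set needs a separate element for each — at least 3. Hence 3 is optimal.

3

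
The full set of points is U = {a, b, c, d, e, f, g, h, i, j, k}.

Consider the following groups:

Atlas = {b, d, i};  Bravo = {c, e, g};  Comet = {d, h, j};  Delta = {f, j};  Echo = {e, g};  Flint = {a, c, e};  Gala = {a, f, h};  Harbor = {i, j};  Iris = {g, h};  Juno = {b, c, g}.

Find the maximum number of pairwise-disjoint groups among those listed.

4

Atlas, Delta, Flint, Iris are pairwise disjoint (Atlas={b,d,i}; Delta={f,j}; Flint={a,c,e}; Iris={g,h}).
Every remaining group overlaps one of these, and no 5 of the listed groups are pairwise disjoint, so 4 is the maximum.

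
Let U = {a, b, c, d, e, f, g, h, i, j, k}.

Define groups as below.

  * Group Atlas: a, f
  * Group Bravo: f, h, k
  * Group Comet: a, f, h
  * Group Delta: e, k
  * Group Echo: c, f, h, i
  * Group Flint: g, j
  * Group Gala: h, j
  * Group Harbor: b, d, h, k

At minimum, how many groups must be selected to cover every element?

Take {Atlas, Delta, Echo, Flint, Harbor}. Their union is {a, b, c, d, e, f, g, h, i, j, k}, which is all 11 elements.
No 4 of the 8 groups cover everything (all 70 combinations miss at least one element), so 5 is optimal.

5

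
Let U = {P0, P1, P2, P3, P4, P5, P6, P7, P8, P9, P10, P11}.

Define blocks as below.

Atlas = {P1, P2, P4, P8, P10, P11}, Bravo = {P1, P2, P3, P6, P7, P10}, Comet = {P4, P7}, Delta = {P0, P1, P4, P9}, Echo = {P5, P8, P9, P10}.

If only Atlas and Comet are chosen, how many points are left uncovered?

5

Union of Atlas, Comet = {P1, P2, P4, P7, P8, P10, P11}.
Not covered: P0, P3, P5, P6, P9 — 5 points.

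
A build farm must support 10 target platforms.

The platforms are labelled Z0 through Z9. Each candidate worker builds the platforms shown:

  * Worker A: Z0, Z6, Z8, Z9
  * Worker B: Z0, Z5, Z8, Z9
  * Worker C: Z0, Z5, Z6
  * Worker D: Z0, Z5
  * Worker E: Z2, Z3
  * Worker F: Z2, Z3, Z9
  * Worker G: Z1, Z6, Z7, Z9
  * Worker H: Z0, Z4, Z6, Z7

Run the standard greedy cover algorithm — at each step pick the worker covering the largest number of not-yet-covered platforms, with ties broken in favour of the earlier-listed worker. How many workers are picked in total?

5

Greedy: pick A (covers 4 new) → pick E (covers 2 new) → pick G (covers 2 new) → pick B (covers 1 new) → pick H (covers 1 new). Total picks: 5.
(The true minimum cover uses only 4 workers, so greedy is not optimal here.)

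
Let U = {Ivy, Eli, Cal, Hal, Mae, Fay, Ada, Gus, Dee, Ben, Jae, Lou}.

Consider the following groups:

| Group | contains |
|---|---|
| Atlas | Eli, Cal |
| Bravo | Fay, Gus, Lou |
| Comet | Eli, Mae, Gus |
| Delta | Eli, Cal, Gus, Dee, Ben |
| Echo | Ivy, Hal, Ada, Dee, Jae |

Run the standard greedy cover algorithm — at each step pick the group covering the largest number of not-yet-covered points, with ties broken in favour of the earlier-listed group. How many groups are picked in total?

4

Greedy: pick Delta (covers 5 new) → pick Echo (covers 4 new) → pick Bravo (covers 2 new) → pick Comet (covers 1 new). Total picks: 4.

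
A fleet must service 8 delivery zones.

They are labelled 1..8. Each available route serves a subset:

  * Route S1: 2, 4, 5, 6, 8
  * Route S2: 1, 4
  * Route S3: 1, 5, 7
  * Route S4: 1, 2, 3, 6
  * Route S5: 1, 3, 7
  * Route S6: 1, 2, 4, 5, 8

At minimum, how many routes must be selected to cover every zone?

2

Take {S1, S5}. Their union is {1, 2, 3, 4, 5, 6, 7, 8}, which is all 8 zones.
No single route has all 8 zones (the largest, S1, has 5), so 2 is optimal.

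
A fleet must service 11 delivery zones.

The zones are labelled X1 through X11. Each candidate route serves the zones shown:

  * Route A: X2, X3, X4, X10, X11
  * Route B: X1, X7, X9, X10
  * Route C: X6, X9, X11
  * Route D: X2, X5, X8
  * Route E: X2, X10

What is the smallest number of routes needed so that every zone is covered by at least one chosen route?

Take {A, B, C, D}. Their union is {X1, X2, X3, X4, X5, X6, X7, X8, X9, X10, X11}, which is all 11 zones.
No 3 of the 5 routes cover everything (all 10 combinations miss at least one zone), so 4 is optimal.

4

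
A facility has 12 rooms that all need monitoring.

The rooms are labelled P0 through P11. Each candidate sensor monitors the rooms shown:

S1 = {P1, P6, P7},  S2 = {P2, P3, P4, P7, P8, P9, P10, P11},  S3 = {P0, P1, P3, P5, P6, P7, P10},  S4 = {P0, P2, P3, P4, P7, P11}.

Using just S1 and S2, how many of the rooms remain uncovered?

Union of S1, S2 = {P1, P2, P3, P4, P6, P7, P8, P9, P10, P11}.
Not covered: P0, P5 — 2 rooms.

2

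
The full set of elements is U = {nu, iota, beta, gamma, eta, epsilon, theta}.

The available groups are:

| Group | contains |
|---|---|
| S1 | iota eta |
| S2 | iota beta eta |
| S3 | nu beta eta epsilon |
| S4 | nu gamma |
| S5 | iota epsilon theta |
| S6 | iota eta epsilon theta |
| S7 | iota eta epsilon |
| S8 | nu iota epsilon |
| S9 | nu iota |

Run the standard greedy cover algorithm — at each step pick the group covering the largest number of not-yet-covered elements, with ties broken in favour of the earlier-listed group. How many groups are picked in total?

3

Greedy: pick S3 (covers 4 new) → pick S5 (covers 2 new) → pick S4 (covers 1 new). Total picks: 3.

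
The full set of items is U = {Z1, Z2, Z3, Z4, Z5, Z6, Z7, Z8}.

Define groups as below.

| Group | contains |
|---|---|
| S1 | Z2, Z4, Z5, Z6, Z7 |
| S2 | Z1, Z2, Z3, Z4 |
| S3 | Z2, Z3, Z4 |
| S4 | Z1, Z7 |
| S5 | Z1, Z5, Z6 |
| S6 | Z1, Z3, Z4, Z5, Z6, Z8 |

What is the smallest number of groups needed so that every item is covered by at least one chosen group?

2

Take {S1, S6}. Their union is {Z1, Z2, Z3, Z4, Z5, Z6, Z7, Z8}, which is all 8 items.
No single group has all 8 items (the largest, S6, has 6), so 2 is optimal.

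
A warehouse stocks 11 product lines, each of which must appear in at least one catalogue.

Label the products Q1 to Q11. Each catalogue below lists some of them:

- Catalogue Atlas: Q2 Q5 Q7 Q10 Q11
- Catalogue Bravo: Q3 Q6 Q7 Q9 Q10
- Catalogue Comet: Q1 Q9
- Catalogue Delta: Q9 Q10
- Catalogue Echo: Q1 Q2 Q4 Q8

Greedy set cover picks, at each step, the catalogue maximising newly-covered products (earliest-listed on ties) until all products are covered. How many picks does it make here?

Greedy: pick Atlas (covers 5 new) → pick Bravo (covers 3 new) → pick Echo (covers 3 new). Total picks: 3.

3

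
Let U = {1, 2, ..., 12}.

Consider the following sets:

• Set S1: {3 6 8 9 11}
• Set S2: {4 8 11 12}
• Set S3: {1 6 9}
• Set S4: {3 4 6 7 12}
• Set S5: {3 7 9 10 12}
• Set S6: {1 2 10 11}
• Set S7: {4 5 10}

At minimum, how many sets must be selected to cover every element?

4

S1, S4, S6, and S7 cover everything between them: the union {1, 2, 3, 4, 5, 6, 7, 8, 9, 10, 11, 12} is all of U.
No 3 of the 7 sets cover everything (all 35 combinations miss at least one element), so 4 is optimal.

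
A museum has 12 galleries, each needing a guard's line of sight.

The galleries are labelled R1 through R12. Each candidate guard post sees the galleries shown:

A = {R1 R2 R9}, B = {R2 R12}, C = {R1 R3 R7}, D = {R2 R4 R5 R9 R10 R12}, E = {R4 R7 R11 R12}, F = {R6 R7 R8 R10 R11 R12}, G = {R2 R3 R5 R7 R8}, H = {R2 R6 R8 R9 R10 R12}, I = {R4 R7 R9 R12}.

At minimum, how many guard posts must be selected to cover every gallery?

C and D and F together: C ∪ D ∪ F = {R1, R2, R3, R4, R5, R6, R7, R8, R9, R10, R11, R12} — every gallery is covered.
No 2 of the 9 guard posts cover everything (all 36 combinations miss at least one gallery), so 3 is optimal.

3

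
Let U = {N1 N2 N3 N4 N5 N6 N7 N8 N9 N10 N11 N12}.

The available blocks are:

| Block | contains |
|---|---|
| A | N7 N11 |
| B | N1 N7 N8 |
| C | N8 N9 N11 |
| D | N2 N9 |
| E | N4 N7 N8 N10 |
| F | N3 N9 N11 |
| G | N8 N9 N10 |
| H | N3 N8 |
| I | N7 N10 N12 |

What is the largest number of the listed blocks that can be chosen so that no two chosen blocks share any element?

D, H, I are pairwise disjoint (D={N2,N9}; H={N3,N8}; I={N7,N10,N12}).
Every remaining block overlaps one of these, and no 4 of the listed blocks are pairwise disjoint, so 3 is the maximum.

3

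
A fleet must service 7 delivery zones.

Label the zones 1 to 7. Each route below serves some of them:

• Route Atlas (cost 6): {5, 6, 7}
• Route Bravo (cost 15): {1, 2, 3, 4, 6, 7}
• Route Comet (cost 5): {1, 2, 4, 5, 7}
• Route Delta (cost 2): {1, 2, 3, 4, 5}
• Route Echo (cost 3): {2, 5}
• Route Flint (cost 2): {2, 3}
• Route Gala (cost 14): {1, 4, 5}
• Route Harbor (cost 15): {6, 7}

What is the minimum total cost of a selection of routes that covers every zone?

Atlas, Delta together cover every zone (Atlas ∪ Delta = {1, 2, 3, 4, 5, 6, 7}); total cost 6 + 2 = 8.
No covering selection has total cost below 8.

8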